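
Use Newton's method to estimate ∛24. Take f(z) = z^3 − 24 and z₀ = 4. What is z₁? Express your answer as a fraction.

f'(z) = 3z^2.
f(4) = 40, f'(4) = 48, so z₁ = 4 − 40/48 = 19/6.

19/6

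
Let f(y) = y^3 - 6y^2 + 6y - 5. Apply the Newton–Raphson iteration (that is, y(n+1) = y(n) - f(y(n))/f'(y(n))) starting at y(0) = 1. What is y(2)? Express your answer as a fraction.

f'(y) = 3y^2 - 12y + 6.
f(1) = -4, f'(1) = -3, so y(1) = 1 - (-4)/(-3) = -1/3.
f(-1/3) = -208/27, f'(-1/3) = 31/3, so y(2) = (-1/3) - (-208/27)/(31/3) = 115/279.

115/279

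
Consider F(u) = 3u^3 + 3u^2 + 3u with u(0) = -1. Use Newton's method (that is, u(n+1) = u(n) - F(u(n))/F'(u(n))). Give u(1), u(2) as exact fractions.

u(1) = -1/2, u(2) = 0

F'(u) = 9u^2 + 6u + 3.
F(-1) = -3, F'(-1) = 6, so u(1) = (-1) - (-3)/6 = -1/2.
F(-1/2) = -9/8, F'(-1/2) = 9/4, so u(2) = (-1/2) - (-9/8)/(9/4) = 0.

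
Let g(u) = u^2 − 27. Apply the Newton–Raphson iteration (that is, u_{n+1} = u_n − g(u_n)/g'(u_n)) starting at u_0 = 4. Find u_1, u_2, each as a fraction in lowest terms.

g'(u) = 2u.
g(4) = −11, g'(4) = 8, so u_1 = 4 − (−11)/8 = 43/8.
g(43/8) = 121/64, g'(43/8) = 43/4, so u_2 = (43/8) − (121/64)/(43/4) = 3577/688.

u_1 = 43/8, u_2 = 3577/688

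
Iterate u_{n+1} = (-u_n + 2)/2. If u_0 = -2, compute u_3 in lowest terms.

u_1 = (-(-2) + 2)/2 = 2.
u_2 = (-2 + 2)/2 = 0.
u_3 = (-0 + 2)/2 = 1.

1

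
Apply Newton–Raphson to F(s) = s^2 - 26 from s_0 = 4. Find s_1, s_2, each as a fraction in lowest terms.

s_1 = 21/4, s_2 = 857/168

F'(s) = 2s.
F(4) = -10, F'(4) = 8, so s_1 = 4 - (-10)/8 = 21/4.
F(21/4) = 25/16, F'(21/4) = 21/2, so s_2 = (21/4) - (25/16)/(21/2) = 857/168.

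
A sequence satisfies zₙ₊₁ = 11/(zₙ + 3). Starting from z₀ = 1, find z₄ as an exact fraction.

1243/592

z₁ = 11/(1 + 3) = 11/4.
z₂ = 11/(11/4 + 3) = 44/23.
z₃ = 11/(44/23 + 3) = 253/113.
z₄ = 11/(253/113 + 3) = 1243/592.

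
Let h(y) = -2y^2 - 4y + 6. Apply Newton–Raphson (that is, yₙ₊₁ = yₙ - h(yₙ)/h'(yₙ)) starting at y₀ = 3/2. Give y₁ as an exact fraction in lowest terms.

h'(y) = -4y - 4.
h(3/2) = -9/2, h'(3/2) = -10, so y₁ = (3/2) - (-9/2)/(-10) = 21/20.

21/20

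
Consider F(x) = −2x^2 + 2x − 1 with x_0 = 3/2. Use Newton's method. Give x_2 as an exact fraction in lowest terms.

F'(x) = −4x + 2.
F(3/2) = −5/2, F'(3/2) = −4, so x_1 = (3/2) − (−5/2)/(−4) = 7/8.
F(7/8) = −25/32, F'(7/8) = −3/2, so x_2 = (7/8) − (−25/32)/(−3/2) = 17/48.

17/48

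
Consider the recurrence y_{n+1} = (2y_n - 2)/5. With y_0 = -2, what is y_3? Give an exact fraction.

-94/125

y_1 = (2·(-2) - 2)/5 = -6/5.
y_2 = (2·(-6/5) - 2)/5 = -22/25.
y_3 = (2·(-22/25) - 2)/5 = -94/125.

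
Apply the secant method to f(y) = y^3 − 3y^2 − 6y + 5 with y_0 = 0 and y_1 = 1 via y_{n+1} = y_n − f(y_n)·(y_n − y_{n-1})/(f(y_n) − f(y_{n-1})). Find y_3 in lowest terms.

f(0) = 5, f(1) = −3. y_2 = 1 − (−3)·(1 − 0)/((−3) − 5) = 5/8.
f(1) = −3, f(5/8) = 165/512. y_3 = (5/8) − (165/512)·((5/8) − 1)/((165/512) − (−3)) = 125/189.

125/189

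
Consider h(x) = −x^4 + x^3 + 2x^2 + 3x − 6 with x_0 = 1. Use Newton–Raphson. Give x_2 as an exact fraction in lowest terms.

h'(x) = −4x^3 + 3x^2 + 4x + 3.
h(1) = −1, h'(1) = 6, so x_1 = 1 − (−1)/6 = 7/6.
h(7/6) = −55/1296, h'(7/6) = 583/108, so x_2 = (7/6) − (−55/1296)/(583/108) = 249/212.

249/212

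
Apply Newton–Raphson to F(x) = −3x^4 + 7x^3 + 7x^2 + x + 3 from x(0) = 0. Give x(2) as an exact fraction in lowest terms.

−1047/472

F'(x) = −12x^3 + 21x^2 + 14x + 1.
F(0) = 3, F'(0) = 1, so x(1) = 0 − 3/1 = −3.
F(−3) = −369, F'(−3) = 472, so x(2) = (−3) − (−369)/472 = −1047/472.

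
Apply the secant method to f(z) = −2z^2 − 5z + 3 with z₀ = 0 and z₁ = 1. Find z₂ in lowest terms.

f(0) = 3, f(1) = −4. z₂ = 1 − (−4)·(1 − 0)/((−4) − 3) = 3/7.

3/7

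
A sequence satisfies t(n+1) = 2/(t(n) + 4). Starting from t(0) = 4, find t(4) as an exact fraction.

76/169

t(1) = 2/(4 + 4) = 1/4.
t(2) = 2/(1/4 + 4) = 8/17.
t(3) = 2/(8/17 + 4) = 17/38.
t(4) = 2/(17/38 + 4) = 76/169.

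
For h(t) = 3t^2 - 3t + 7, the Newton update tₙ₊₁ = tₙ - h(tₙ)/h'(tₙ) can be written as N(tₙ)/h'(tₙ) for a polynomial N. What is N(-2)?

h'(t) = 6t - 3.
N(t) = t·h'(t) - h(t) = t·(6t - 3) - (3t^2 - 3t + 7) = 3t^2 - 7.
N(-2) = 5.

5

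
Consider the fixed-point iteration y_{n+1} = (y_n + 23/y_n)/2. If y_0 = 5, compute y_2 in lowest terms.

1151/240

y_1 = (5 + 23/5)/2 = 24/5.
y_2 = (24/5 + 23/(24/5))/2 = 1151/240.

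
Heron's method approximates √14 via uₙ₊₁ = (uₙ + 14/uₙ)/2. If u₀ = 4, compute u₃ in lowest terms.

u₁ = (4 + 14/4)/2 = 15/4.
u₂ = (15/4 + 14/(15/4))/2 = 449/120.
u₃ = (449/120 + 14/(449/120))/2 = 403201/107760.

403201/107760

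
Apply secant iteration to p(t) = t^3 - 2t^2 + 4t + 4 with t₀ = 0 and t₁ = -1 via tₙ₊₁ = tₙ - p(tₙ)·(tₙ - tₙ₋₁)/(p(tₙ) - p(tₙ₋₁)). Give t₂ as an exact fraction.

-4/7

p(0) = 4, p(-1) = -3. t₂ = (-1) - (-3)·((-1) - 0)/((-3) - 4) = -4/7.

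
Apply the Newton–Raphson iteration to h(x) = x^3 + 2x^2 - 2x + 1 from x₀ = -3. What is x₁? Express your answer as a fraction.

h'(x) = 3x^2 + 4x - 2.
h(-3) = -2, h'(-3) = 13, so x₁ = (-3) - (-2)/13 = -37/13.

-37/13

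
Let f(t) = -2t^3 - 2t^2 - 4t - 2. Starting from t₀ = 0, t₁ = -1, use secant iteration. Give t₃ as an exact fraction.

f(0) = -2, f(-1) = 2. t₂ = (-1) - 2·((-1) - 0)/(2 - (-2)) = -1/2.
f(-1) = 2, f(-1/2) = -1/4. t₃ = (-1/2) - (-1/4)·((-1/2) - (-1))/((-1/4) - 2) = -5/9.

-5/9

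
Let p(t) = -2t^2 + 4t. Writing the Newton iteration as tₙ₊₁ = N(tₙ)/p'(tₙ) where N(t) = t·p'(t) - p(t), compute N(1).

-2

p'(t) = -4t + 4.
N(t) = t·p'(t) - p(t) = t·(-4t + 4) - (-2t^2 + 4t) = -2t^2.
N(1) = -2.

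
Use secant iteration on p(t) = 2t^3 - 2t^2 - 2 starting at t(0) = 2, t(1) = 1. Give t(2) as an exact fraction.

5/4

p(2) = 6, p(1) = -2. t(2) = 1 - (-2)·(1 - 2)/((-2) - 6) = 5/4.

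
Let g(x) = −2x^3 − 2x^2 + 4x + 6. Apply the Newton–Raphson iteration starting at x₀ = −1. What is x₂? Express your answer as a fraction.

g'(x) = −6x^2 − 4x + 4.
g(−1) = 2, g'(−1) = 2, so x₁ = (−1) − 2/2 = −2.
g(−2) = 6, g'(−2) = −12, so x₂ = (−2) − 6/(−12) = −3/2.

−3/2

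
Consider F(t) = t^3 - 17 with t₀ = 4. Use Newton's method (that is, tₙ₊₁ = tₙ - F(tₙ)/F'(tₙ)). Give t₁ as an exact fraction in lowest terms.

F'(t) = 3t^2.
F(4) = 47, F'(4) = 48, so t₁ = 4 - 47/48 = 145/48.

145/48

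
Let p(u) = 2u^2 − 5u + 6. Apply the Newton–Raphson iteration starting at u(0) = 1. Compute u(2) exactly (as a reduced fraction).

26/11

p'(u) = 4u − 5.
p(1) = 3, p'(1) = −1, so u(1) = 1 − 3/(−1) = 4.
p(4) = 18, p'(4) = 11, so u(2) = 4 − 18/11 = 26/11.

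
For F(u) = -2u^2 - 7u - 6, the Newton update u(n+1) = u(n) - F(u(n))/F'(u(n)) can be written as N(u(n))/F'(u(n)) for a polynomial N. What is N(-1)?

4

F'(u) = -4u - 7.
N(u) = u·F'(u) - F(u) = u·(-4u - 7) - (-2u^2 - 7u - 6) = -2u^2 + 6.
N(-1) = 4.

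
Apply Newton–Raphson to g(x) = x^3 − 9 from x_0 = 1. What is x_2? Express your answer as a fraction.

2905/1089

g'(x) = 3x^2.
g(1) = −8, g'(1) = 3, so x_1 = 1 − (−8)/3 = 11/3.
g(11/3) = 1088/27, g'(11/3) = 121/3, so x_2 = (11/3) − (1088/27)/(121/3) = 2905/1089.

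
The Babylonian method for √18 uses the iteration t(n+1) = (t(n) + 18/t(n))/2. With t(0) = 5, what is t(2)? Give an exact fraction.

3649/860

t(1) = (5 + 18/5)/2 = 43/10.
t(2) = (43/10 + 18/(43/10))/2 = 3649/860.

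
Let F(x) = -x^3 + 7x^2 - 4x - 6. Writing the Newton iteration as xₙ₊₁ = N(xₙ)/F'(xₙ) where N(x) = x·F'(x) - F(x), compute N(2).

F'(x) = -3x^2 + 14x - 4.
N(x) = x·F'(x) - F(x) = x·(-3x^2 + 14x - 4) - (-x^3 + 7x^2 - 4x - 6) = -2x^3 + 7x^2 + 6.
N(2) = 18.

18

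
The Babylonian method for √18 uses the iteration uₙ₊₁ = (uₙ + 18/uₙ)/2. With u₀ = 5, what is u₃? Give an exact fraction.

26628001/6276280

u₁ = (5 + 18/5)/2 = 43/10.
u₂ = (43/10 + 18/(43/10))/2 = 3649/860.
u₃ = (3649/860 + 18/(3649/860))/2 = 26628001/6276280.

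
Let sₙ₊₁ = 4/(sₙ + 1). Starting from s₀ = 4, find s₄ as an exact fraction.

s₁ = 4/(4 + 1) = 4/5.
s₂ = 4/(4/5 + 1) = 20/9.
s₃ = 4/(20/9 + 1) = 36/29.
s₄ = 4/(36/29 + 1) = 116/65.

116/65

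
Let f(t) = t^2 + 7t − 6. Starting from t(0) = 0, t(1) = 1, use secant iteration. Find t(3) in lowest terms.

f(0) = −6, f(1) = 2. t(2) = 1 − 2·(1 − 0)/(2 − (−6)) = 3/4.
f(1) = 2, f(3/4) = −3/16. t(3) = (3/4) − (−3/16)·((3/4) − 1)/((−3/16) − 2) = 27/35.

27/35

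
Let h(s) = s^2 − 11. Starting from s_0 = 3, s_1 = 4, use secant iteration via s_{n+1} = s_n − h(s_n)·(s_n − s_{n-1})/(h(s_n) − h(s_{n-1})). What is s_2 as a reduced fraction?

23/7

h(3) = −2, h(4) = 5. s_2 = 4 − 5·(4 − 3)/(5 − (−2)) = 23/7.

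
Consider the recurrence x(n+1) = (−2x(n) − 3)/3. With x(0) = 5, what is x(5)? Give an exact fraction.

−325/243

x(1) = (−2·5 − 3)/3 = −13/3.
x(2) = (−2·(−13/3) − 3)/3 = 17/9.
x(3) = (−2·(17/9) − 3)/3 = −61/27.
x(4) = (−2·(−61/27) − 3)/3 = 41/81.
x(5) = (−2·(41/81) − 3)/3 = −325/243.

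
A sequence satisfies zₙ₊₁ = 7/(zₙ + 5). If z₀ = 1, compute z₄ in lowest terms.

1589/1394

z₁ = 7/(1 + 5) = 7/6.
z₂ = 7/(7/6 + 5) = 42/37.
z₃ = 7/(42/37 + 5) = 259/227.
z₄ = 7/(259/227 + 5) = 1589/1394.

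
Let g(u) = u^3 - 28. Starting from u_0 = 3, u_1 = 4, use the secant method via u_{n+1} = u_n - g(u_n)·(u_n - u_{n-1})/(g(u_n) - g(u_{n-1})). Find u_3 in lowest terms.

12901/4252

g(3) = -1, g(4) = 36. u_2 = 4 - 36·(4 - 3)/(36 - (-1)) = 112/37.
g(4) = 36, g(112/37) = -13356/50653. u_3 = (112/37) - (-13356/50653)·((112/37) - 4)/((-13356/50653) - 36) = 12901/4252.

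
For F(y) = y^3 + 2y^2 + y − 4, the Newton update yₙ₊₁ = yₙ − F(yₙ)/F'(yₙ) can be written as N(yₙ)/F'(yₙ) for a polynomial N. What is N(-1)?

F'(y) = 3y^2 + 4y + 1.
N(y) = y·F'(y) − F(y) = y·(3y^2 + 4y + 1) − (y^3 + 2y^2 + y − 4) = 2y^3 + 2y^2 + 4.
N(-1) = 4.

4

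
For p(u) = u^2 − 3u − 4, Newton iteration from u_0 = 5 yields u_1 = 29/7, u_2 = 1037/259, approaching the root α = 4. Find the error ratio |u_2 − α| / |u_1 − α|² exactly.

u_1 − α = 29/7 − 4 = 1/7, so |u_1 − α| = 1/7.
u_2 − α = 1037/259 − 4 = 1/259, so |u_2 − α| = 1/259.
|u_1 − α|² = 1/49.
Ratio = (1/259) / (1/49) = 7/37.

7/37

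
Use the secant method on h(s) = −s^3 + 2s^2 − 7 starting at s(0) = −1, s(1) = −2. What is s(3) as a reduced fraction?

−3529/2525

h(−1) = −4, h(−2) = 9. s(2) = (−2) − 9·((−2) − (−1))/(9 − (−4)) = −17/13.
h(−2) = 9, h(−17/13) = −2952/2197. s(3) = (−17/13) − (−2952/2197)·((−17/13) − (−2))/((−2952/2197) − 9) = −3529/2525.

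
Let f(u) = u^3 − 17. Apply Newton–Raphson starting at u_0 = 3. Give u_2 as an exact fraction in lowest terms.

1050433/408321

f'(u) = 3u^2.
f(3) = 10, f'(3) = 27, so u_1 = 3 − 10/27 = 71/27.
f(71/27) = 23300/19683, f'(71/27) = 5041/243, so u_2 = (71/27) − (23300/19683)/(5041/243) = 1050433/408321.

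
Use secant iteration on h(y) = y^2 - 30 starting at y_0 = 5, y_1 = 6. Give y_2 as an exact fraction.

60/11

h(5) = -5, h(6) = 6. y_2 = 6 - 6·(6 - 5)/(6 - (-5)) = 60/11.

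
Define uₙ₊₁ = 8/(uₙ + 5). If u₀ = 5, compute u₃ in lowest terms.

u₁ = 8/(5 + 5) = 4/5.
u₂ = 8/(4/5 + 5) = 40/29.
u₃ = 8/(40/29 + 5) = 232/185.

232/185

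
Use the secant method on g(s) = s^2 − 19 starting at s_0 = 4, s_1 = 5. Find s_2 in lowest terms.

13/3

g(4) = −3, g(5) = 6. s_2 = 5 − 6·(5 − 4)/(6 − (−3)) = 13/3.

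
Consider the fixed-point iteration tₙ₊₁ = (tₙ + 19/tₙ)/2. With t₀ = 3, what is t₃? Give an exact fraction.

268753/61656

t₁ = (3 + 19/3)/2 = 14/3.
t₂ = (14/3 + 19/(14/3))/2 = 367/84.
t₃ = (367/84 + 19/(367/84))/2 = 268753/61656.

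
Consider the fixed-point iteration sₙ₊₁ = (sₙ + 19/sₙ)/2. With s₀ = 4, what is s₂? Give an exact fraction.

s₁ = (4 + 19/4)/2 = 35/8.
s₂ = (35/8 + 19/(35/8))/2 = 2441/560.

2441/560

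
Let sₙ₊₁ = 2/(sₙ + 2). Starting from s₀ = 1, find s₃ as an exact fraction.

8/11

s₁ = 2/(1 + 2) = 2/3.
s₂ = 2/(2/3 + 2) = 3/4.
s₃ = 2/(3/4 + 2) = 8/11.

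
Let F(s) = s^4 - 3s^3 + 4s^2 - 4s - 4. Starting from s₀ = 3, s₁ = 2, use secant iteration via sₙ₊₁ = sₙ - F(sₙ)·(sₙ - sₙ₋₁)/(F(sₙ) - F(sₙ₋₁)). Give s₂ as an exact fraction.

13/6

F(3) = 20, F(2) = -4. s₂ = 2 - (-4)·(2 - 3)/((-4) - 20) = 13/6.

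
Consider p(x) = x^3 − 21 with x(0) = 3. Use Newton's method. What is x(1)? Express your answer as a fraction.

25/9

p'(x) = 3x^2.
p(3) = 6, p'(3) = 27, so x(1) = 3 − 6/27 = 25/9.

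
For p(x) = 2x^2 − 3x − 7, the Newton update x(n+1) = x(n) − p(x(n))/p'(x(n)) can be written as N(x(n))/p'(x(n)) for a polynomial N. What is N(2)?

p'(x) = 4x − 3.
N(x) = x·p'(x) − p(x) = x·(4x − 3) − (2x^2 − 3x − 7) = 2x^2 + 7.
N(2) = 15.

15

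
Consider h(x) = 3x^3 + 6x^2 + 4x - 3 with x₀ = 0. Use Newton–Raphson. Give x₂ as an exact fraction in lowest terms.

h'(x) = 9x^2 + 12x + 4.
h(0) = -3, h'(0) = 4, so x₁ = 0 - (-3)/4 = 3/4.
h(3/4) = 297/64, h'(3/4) = 289/16, so x₂ = (3/4) - (297/64)/(289/16) = 285/578.

285/578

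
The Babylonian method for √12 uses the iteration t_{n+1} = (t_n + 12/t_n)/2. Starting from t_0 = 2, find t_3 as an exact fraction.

t_1 = (2 + 12/2)/2 = 4.
t_2 = (4 + 12/4)/2 = 7/2.
t_3 = (7/2 + 12/(7/2))/2 = 97/28.

97/28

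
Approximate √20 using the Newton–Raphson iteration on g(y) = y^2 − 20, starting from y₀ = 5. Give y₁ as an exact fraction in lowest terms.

9/2

g'(y) = 2y.
g(5) = 5, g'(5) = 10, so y₁ = 5 − 5/10 = 9/2.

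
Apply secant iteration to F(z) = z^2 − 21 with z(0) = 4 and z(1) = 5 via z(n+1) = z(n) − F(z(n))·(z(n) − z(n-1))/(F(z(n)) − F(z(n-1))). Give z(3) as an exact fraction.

F(4) = −5, F(5) = 4. z(2) = 5 − 4·(5 − 4)/(4 − (−5)) = 41/9.
F(5) = 4, F(41/9) = −20/81. z(3) = (41/9) − (−20/81)·((41/9) − 5)/((−20/81) − 4) = 197/43.

197/43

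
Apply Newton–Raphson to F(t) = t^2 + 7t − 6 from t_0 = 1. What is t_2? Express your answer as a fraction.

535/693

F'(t) = 2t + 7.
F(1) = 2, F'(1) = 9, so t_1 = 1 − 2/9 = 7/9.
F(7/9) = 4/81, F'(7/9) = 77/9, so t_2 = (7/9) − (4/81)/(77/9) = 535/693.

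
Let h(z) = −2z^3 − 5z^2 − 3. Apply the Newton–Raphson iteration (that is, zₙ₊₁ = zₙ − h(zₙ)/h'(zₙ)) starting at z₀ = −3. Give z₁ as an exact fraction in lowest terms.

−11/4

h'(z) = −6z^2 − 10z.
h(−3) = 6, h'(−3) = −24, so z₁ = (−3) − 6/(−24) = −11/4.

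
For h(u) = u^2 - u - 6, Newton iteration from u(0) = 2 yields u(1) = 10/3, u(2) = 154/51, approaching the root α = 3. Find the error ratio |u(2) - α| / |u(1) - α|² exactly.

3/17

u(1) - α = 10/3 - 3 = 1/3, so |u(1) - α| = 1/3.
u(2) - α = 154/51 - 3 = 1/51, so |u(2) - α| = 1/51.
|u(1) - α|² = 1/9.
Ratio = (1/51) / (1/9) = 3/17.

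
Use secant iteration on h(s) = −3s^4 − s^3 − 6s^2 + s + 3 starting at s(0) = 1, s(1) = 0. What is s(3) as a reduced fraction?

27/11

h(1) = −6, h(0) = 3. s(2) = 0 − 3·(0 − 1)/(3 − (−6)) = 1/3.
h(0) = 3, h(1/3) = 70/27. s(3) = (1/3) − (70/27)·((1/3) − 0)/((70/27) − 3) = 27/11.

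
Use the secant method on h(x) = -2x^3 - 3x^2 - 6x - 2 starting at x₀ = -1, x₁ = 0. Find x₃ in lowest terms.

h(-1) = 3, h(0) = -2. x₂ = 0 - (-2)·(0 - (-1))/((-2) - 3) = -2/5.
h(0) = -2, h(-2/5) = 6/125. x₃ = (-2/5) - (6/125)·((-2/5) - 0)/((6/125) - (-2)) = -25/64.

-25/64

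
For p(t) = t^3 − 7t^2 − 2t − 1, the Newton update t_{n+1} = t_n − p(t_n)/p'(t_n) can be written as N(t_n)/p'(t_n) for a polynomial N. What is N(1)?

p'(t) = 3t^2 − 14t − 2.
N(t) = t·p'(t) − p(t) = t·(3t^2 − 14t − 2) − (t^3 − 7t^2 − 2t − 1) = 2t^3 − 7t^2 + 1.
N(1) = −4.

−4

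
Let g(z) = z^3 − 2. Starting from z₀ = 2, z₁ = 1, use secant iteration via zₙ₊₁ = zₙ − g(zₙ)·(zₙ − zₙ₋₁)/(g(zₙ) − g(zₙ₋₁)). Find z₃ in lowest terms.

218/169

g(2) = 6, g(1) = −1. z₂ = 1 − (−1)·(1 − 2)/((−1) − 6) = 8/7.
g(1) = −1, g(8/7) = −174/343. z₃ = (8/7) − (−174/343)·((8/7) − 1)/((−174/343) − (−1)) = 218/169.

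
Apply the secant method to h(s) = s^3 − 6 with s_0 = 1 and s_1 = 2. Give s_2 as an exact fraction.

12/7

h(1) = −5, h(2) = 2. s_2 = 2 − 2·(2 − 1)/(2 − (−5)) = 12/7.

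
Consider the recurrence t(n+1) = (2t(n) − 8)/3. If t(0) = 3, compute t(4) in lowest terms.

t(1) = (2·3 − 8)/3 = −2/3.
t(2) = (2·(−2/3) − 8)/3 = −28/9.
t(3) = (2·(−28/9) − 8)/3 = −128/27.
t(4) = (2·(−128/27) − 8)/3 = −472/81.

−472/81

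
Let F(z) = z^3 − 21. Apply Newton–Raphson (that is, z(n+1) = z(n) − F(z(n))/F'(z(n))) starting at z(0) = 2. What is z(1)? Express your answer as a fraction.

F'(z) = 3z^2.
F(2) = −13, F'(2) = 12, so z(1) = 2 − (−13)/12 = 37/12.

37/12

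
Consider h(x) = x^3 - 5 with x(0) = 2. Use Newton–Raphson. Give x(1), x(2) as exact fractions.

x(1) = 7/4, x(2) = 503/294

h'(x) = 3x^2.
h(2) = 3, h'(2) = 12, so x(1) = 2 - 3/12 = 7/4.
h(7/4) = 23/64, h'(7/4) = 147/16, so x(2) = (7/4) - (23/64)/(147/16) = 503/294.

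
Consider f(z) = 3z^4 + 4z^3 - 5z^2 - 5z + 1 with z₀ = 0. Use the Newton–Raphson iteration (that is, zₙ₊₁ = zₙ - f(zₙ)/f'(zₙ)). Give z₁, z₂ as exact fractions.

z₁ = 1/5, z₂ = 701/4015

f'(z) = 12z^3 + 12z^2 - 10z - 5.
f(0) = 1, f'(0) = -5, so z₁ = 0 - 1/(-5) = 1/5.
f(1/5) = -102/625, f'(1/5) = -803/125, so z₂ = (1/5) - (-102/625)/(-803/125) = 701/4015.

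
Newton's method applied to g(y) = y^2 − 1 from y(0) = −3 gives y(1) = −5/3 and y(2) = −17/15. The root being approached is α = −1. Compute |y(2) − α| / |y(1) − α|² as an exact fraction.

y(1) − α = −5/3 − (−1) = −5/3 + 1 = −2/3, so |y(1) − α| = 2/3.
y(2) − α = −17/15 − (−1) = −17/15 + 1 = −2/15, so |y(2) − α| = 2/15.
|y(1) − α|² = 4/9.
Ratio = (2/15) / (4/9) = 3/10.

3/10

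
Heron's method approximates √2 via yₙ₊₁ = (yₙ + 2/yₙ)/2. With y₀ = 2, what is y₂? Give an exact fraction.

17/12

y₁ = (2 + 2/2)/2 = 3/2.
y₂ = (3/2 + 2/(3/2))/2 = 17/12.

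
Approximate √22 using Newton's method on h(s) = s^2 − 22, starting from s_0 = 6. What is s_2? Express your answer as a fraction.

1633/348

h'(s) = 2s.
h(6) = 14, h'(6) = 12, so s_1 = 6 − 14/12 = 29/6.
h(29/6) = 49/36, h'(29/6) = 29/3, so s_2 = (29/6) − (49/36)/(29/3) = 1633/348.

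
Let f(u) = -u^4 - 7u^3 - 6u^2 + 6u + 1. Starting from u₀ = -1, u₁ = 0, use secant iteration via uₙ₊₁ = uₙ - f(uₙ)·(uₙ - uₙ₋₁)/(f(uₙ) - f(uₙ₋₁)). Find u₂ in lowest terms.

-1/6

f(-1) = -5, f(0) = 1. u₂ = 0 - 1·(0 - (-1))/(1 - (-5)) = -1/6.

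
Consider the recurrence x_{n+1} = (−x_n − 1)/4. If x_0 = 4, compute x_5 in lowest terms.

x_1 = (−4 − 1)/4 = −5/4.
x_2 = (−(−5/4) − 1)/4 = 1/16.
x_3 = (−(1/16) − 1)/4 = −17/64.
x_4 = (−(−17/64) − 1)/4 = −47/256.
x_5 = (−(−47/256) − 1)/4 = −209/1024.

−209/1024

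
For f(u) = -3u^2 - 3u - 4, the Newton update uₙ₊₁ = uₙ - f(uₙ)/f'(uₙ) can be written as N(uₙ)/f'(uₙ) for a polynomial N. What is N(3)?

-23

f'(u) = -6u - 3.
N(u) = u·f'(u) - f(u) = u·(-6u - 3) - (-3u^2 - 3u - 4) = -3u^2 + 4.
N(3) = -23.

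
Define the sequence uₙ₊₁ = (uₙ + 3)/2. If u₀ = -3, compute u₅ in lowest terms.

u₁ = ((-3) + 3)/2 = 0.
u₂ = (0 + 3)/2 = 3/2.
u₃ = ((3/2) + 3)/2 = 9/4.
u₄ = ((9/4) + 3)/2 = 21/8.
u₅ = ((21/8) + 3)/2 = 45/16.

45/16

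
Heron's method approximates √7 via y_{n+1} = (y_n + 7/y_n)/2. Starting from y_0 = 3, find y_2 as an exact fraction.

127/48

y_1 = (3 + 7/3)/2 = 8/3.
y_2 = (8/3 + 7/(8/3))/2 = 127/48.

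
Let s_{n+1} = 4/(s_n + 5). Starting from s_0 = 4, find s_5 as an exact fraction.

6404/9129

s_1 = 4/(4 + 5) = 4/9.
s_2 = 4/(4/9 + 5) = 36/49.
s_3 = 4/(36/49 + 5) = 196/281.
s_4 = 4/(196/281 + 5) = 1124/1601.
s_5 = 4/(1124/1601 + 5) = 6404/9129.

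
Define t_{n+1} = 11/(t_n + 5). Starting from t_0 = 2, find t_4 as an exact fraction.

t_1 = 11/(2 + 5) = 11/7.
t_2 = 11/(11/7 + 5) = 77/46.
t_3 = 11/(77/46 + 5) = 506/307.
t_4 = 11/(506/307 + 5) = 3377/2041.

3377/2041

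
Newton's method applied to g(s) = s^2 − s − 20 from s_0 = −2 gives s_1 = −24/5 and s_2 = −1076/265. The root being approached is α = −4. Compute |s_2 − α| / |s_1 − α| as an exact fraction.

s_1 − α = −24/5 − (−4) = −24/5 + 4 = −4/5, so |s_1 − α| = 4/5.
s_2 − α = −1076/265 − (−4) = −1076/265 + 4 = −16/265, so |s_2 − α| = 16/265.
Ratio = (16/265) / (4/5) = 4/53.

4/53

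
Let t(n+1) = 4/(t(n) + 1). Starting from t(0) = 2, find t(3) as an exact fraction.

t(1) = 4/(2 + 1) = 4/3.
t(2) = 4/(4/3 + 1) = 12/7.
t(3) = 4/(12/7 + 1) = 28/19.

28/19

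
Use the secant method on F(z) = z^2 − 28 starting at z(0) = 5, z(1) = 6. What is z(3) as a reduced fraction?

164/31

F(5) = −3, F(6) = 8. z(2) = 6 − 8·(6 − 5)/(8 − (−3)) = 58/11.
F(6) = 8, F(58/11) = −24/121. z(3) = (58/11) − (−24/121)·((58/11) − 6)/((−24/121) − 8) = 164/31.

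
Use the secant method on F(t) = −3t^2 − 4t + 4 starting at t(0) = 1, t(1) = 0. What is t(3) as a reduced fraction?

7/10

F(1) = −3, F(0) = 4. t(2) = 0 − 4·(0 − 1)/(4 − (−3)) = 4/7.
F(0) = 4, F(4/7) = 36/49. t(3) = (4/7) − (36/49)·((4/7) − 0)/((36/49) − 4) = 7/10.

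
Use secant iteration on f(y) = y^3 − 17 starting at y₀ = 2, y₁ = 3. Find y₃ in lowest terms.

20801/8137

f(2) = −9, f(3) = 10. y₂ = 3 − 10·(3 − 2)/(10 − (−9)) = 47/19.
f(3) = 10, f(47/19) = −12780/6859. y₃ = (47/19) − (−12780/6859)·((47/19) − 3)/((−12780/6859) − 10) = 20801/8137.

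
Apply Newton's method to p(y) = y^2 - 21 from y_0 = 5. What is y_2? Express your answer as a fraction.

527/115

p'(y) = 2y.
p(5) = 4, p'(5) = 10, so y_1 = 5 - 4/10 = 23/5.
p(23/5) = 4/25, p'(23/5) = 46/5, so y_2 = (23/5) - (4/25)/(46/5) = 527/115.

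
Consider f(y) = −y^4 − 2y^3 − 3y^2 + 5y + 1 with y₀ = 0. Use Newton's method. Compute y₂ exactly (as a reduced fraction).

f'(y) = −4y^3 − 6y^2 − 6y + 5.
f(0) = 1, f'(0) = 5, so y₁ = 0 − 1/5 = −1/5.
f(−1/5) = −66/625, f'(−1/5) = 749/125, so y₂ = (−1/5) − (−66/625)/(749/125) = −683/3745.

−683/3745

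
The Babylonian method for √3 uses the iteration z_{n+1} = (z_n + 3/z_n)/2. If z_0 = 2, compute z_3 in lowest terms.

18817/10864

z_1 = (2 + 3/2)/2 = 7/4.
z_2 = (7/4 + 3/(7/4))/2 = 97/56.
z_3 = (97/56 + 3/(97/56))/2 = 18817/10864.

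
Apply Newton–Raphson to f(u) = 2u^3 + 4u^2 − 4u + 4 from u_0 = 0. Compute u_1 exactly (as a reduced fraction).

f'(u) = 6u^2 + 8u − 4.
f(0) = 4, f'(0) = −4, so u_1 = 0 − 4/(−4) = 1.

1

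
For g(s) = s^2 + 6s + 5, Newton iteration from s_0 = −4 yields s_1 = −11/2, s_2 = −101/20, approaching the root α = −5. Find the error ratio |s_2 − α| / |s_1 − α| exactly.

1/10

s_1 − α = −11/2 − (−5) = −11/2 + 5 = −1/2, so |s_1 − α| = 1/2.
s_2 − α = −101/20 − (−5) = −101/20 + 5 = −1/20, so |s_2 − α| = 1/20.
Ratio = (1/20) / (1/2) = 1/10.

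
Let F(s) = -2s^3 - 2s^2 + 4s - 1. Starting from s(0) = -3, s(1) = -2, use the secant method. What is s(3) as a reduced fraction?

F(-3) = 23, F(-2) = -1. s(2) = (-2) - (-1)·((-2) - (-3))/((-1) - 23) = -49/24.
F(-2) = -1, F(-49/24) = -3335/6912. s(3) = (-49/24) - (-3335/6912)·((-49/24) - (-2))/((-3335/6912) - (-1)) = -7442/3577.

-7442/3577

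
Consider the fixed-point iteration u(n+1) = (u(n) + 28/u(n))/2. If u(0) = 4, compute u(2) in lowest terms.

u(1) = (4 + 28/4)/2 = 11/2.
u(2) = (11/2 + 28/(11/2))/2 = 233/44.

233/44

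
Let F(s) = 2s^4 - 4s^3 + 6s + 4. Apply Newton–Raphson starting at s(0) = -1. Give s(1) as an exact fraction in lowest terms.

F'(s) = 8s^3 - 12s^2 + 6.
F(-1) = 4, F'(-1) = -14, so s(1) = (-1) - 4/(-14) = -5/7.

-5/7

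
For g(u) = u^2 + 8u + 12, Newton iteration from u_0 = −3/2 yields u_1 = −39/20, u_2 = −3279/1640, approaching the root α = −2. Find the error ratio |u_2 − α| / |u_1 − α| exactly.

u_1 − α = −39/20 − (−2) = −39/20 + 2 = 1/20, so |u_1 − α| = 1/20.
u_2 − α = −3279/1640 − (−2) = −3279/1640 + 2 = 1/1640, so |u_2 − α| = 1/1640.
Ratio = (1/1640) / (1/20) = 1/82.

1/82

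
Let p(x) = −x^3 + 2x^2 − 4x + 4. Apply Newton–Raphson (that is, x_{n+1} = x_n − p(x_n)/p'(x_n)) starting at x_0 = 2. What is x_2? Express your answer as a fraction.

p'(x) = −3x^2 + 4x − 4.
p(2) = −4, p'(2) = −8, so x_1 = 2 − (−4)/(−8) = 3/2.
p(3/2) = −7/8, p'(3/2) = −19/4, so x_2 = (3/2) − (−7/8)/(−19/4) = 25/19.

25/19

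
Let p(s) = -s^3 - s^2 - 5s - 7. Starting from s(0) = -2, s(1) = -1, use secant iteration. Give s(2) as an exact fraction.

p(-2) = 7, p(-1) = -2. s(2) = (-1) - (-2)·((-1) - (-2))/((-2) - 7) = -11/9.

-11/9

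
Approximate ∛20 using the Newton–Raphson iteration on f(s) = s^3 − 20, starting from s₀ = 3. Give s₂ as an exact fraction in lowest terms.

301027/110889

f'(s) = 3s^2.
f(3) = 7, f'(3) = 27, so s₁ = 3 − 7/27 = 74/27.
f(74/27) = 11564/19683, f'(74/27) = 5476/243, so s₂ = (74/27) − (11564/19683)/(5476/243) = 301027/110889.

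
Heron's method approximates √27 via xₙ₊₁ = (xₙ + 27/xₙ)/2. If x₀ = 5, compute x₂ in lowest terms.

x₁ = (5 + 27/5)/2 = 26/5.
x₂ = (26/5 + 27/(26/5))/2 = 1351/260.

1351/260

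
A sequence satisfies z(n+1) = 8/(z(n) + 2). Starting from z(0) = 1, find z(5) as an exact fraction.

z(1) = 8/(1 + 2) = 8/3.
z(2) = 8/(8/3 + 2) = 12/7.
z(3) = 8/(12/7 + 2) = 28/13.
z(4) = 8/(28/13 + 2) = 52/27.
z(5) = 8/(52/27 + 2) = 108/53.

108/53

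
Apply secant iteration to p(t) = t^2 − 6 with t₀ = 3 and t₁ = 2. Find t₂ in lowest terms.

12/5

p(3) = 3, p(2) = −2. t₂ = 2 − (−2)·(2 − 3)/((−2) − 3) = 12/5.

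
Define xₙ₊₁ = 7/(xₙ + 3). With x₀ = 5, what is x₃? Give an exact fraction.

x₁ = 7/(5 + 3) = 7/8.
x₂ = 7/(7/8 + 3) = 56/31.
x₃ = 7/(56/31 + 3) = 217/149.

217/149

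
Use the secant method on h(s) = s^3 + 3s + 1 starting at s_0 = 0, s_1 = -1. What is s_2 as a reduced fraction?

h(0) = 1, h(-1) = -3. s_2 = (-1) - (-3)·((-1) - 0)/((-3) - 1) = -1/4.

-1/4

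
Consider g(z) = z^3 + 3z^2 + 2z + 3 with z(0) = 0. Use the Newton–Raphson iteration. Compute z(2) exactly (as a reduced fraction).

12

g'(z) = 3z^2 + 6z + 2.
g(0) = 3, g'(0) = 2, so z(1) = 0 - 3/2 = -3/2.
g(-3/2) = 27/8, g'(-3/2) = -1/4, so z(2) = (-3/2) - (27/8)/(-1/4) = 12.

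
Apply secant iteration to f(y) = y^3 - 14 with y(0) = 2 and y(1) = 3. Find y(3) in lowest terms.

f(2) = -6, f(3) = 13. y(2) = 3 - 13·(3 - 2)/(13 - (-6)) = 44/19.
f(3) = 13, f(44/19) = -10842/6859. y(3) = (44/19) - (-10842/6859)·((44/19) - 3)/((-10842/6859) - 13) = 18386/7693.

18386/7693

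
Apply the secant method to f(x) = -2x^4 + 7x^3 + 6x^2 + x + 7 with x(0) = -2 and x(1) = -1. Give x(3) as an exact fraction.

-443723/384141

f(-2) = -59, f(-1) = 3. x(2) = (-1) - 3·((-1) - (-2))/(3 - (-59)) = -65/62.
f(-1) = 3, f(-65/62) = 7624983/3694084. x(3) = (-65/62) - (7624983/3694084)·((-65/62) - (-1))/((7624983/3694084) - 3) = -443723/384141.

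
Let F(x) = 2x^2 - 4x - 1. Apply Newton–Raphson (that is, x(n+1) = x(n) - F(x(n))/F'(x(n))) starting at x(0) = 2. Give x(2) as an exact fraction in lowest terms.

89/40

F'(x) = 4x - 4.
F(2) = -1, F'(2) = 4, so x(1) = 2 - (-1)/4 = 9/4.
F(9/4) = 1/8, F'(9/4) = 5, so x(2) = (9/4) - (1/8)/5 = 89/40.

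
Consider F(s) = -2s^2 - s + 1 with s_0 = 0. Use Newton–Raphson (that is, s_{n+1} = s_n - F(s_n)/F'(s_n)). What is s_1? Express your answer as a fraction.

1

F'(s) = -4s - 1.
F(0) = 1, F'(0) = -1, so s_1 = 0 - 1/(-1) = 1.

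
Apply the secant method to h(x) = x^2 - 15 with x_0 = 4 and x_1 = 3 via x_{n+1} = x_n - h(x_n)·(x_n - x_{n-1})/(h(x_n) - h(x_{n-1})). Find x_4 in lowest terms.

h(4) = 1, h(3) = -6. x_2 = 3 - (-6)·(3 - 4)/((-6) - 1) = 27/7.
h(3) = -6, h(27/7) = -6/49. x_3 = (27/7) - (-6/49)·((27/7) - 3)/((-6/49) - (-6)) = 31/8.
h(27/7) = -6/49, h(31/8) = 1/64. x_4 = (31/8) - (1/64)·((31/8) - (27/7))/((1/64) - (-6/49)) = 1677/433.

1677/433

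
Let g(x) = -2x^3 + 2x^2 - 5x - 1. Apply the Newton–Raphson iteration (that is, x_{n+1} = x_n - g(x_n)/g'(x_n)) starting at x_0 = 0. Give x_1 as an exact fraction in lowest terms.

-1/5

g'(x) = -6x^2 + 4x - 5.
g(0) = -1, g'(0) = -5, so x_1 = 0 - (-1)/(-5) = -1/5.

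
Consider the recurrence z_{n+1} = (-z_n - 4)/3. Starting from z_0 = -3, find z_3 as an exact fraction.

z_1 = (-(-3) - 4)/3 = -1/3.
z_2 = (-(-1/3) - 4)/3 = -11/9.
z_3 = (-(-11/9) - 4)/3 = -25/27.

-25/27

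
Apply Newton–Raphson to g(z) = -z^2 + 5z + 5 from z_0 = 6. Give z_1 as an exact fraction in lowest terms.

41/7

g'(z) = -2z + 5.
g(6) = -1, g'(6) = -7, so z_1 = 6 - (-1)/(-7) = 41/7.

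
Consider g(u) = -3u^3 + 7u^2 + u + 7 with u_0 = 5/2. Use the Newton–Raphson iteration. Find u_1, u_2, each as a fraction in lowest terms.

g'(u) = -9u^2 + 14u + 1.
g(5/2) = 51/8, g'(5/2) = -81/4, so u_1 = (5/2) - (51/8)/(-81/4) = 76/27.
g(76/27) = -10693/6561, g'(76/27) = -2503/81, so u_2 = (76/27) - (-10693/6561)/(-2503/81) = 559991/202743.

u_1 = 76/27, u_2 = 559991/202743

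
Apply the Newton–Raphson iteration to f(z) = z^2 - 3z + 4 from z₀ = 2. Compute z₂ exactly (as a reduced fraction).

f'(z) = 2z - 3.
f(2) = 2, f'(2) = 1, so z₁ = 2 - 2/1 = 0.
f(0) = 4, f'(0) = -3, so z₂ = 0 - 4/(-3) = 4/3.

4/3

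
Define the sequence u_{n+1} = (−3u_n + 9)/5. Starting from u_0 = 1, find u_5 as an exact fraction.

u_1 = (−3·1 + 9)/5 = 6/5.
u_2 = (−3·(6/5) + 9)/5 = 27/25.
u_3 = (−3·(27/25) + 9)/5 = 144/125.
u_4 = (−3·(144/125) + 9)/5 = 693/625.
u_5 = (−3·(693/625) + 9)/5 = 3546/3125.

3546/3125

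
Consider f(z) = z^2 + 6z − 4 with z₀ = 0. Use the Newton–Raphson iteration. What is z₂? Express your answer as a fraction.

f'(z) = 2z + 6.
f(0) = −4, f'(0) = 6, so z₁ = 0 − (−4)/6 = 2/3.
f(2/3) = 4/9, f'(2/3) = 22/3, so z₂ = (2/3) − (4/9)/(22/3) = 20/33.

20/33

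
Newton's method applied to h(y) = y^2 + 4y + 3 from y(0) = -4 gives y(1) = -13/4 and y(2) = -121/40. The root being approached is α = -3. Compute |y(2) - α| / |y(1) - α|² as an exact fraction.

2/5

y(1) - α = -13/4 - (-3) = -13/4 + 3 = -1/4, so |y(1) - α| = 1/4.
y(2) - α = -121/40 - (-3) = -121/40 + 3 = -1/40, so |y(2) - α| = 1/40.
|y(1) - α|² = 1/16.
Ratio = (1/40) / (1/16) = 2/5.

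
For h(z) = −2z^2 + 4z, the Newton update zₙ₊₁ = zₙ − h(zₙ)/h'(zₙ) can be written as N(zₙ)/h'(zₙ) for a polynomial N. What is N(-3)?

h'(z) = −4z + 4.
N(z) = z·h'(z) − h(z) = z·(−4z + 4) − (−2z^2 + 4z) = −2z^2.
N(-3) = −18.

−18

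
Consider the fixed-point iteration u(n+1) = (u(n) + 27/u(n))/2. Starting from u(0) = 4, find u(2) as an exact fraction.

3577/688

u(1) = (4 + 27/4)/2 = 43/8.
u(2) = (43/8 + 27/(43/8))/2 = 3577/688.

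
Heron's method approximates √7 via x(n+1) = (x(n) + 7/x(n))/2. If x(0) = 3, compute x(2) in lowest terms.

x(1) = (3 + 7/3)/2 = 8/3.
x(2) = (8/3 + 7/(8/3))/2 = 127/48.

127/48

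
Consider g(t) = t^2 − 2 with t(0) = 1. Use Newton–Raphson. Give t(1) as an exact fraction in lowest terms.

3/2

g'(t) = 2t.
g(1) = −1, g'(1) = 2, so t(1) = 1 − (−1)/2 = 3/2.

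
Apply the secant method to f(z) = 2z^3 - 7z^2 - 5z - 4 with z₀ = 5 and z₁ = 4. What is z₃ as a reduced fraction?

115364/27383

f(5) = 46, f(4) = -8. z₂ = 4 - (-8)·(4 - 5)/((-8) - 46) = 112/27.
f(4) = -8, f(112/27) = -47932/19683. z₃ = (112/27) - (-47932/19683)·((112/27) - 4)/((-47932/19683) - (-8)) = 115364/27383.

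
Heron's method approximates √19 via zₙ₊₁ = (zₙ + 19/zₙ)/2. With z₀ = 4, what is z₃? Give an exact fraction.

z₁ = (4 + 19/4)/2 = 35/8.
z₂ = (35/8 + 19/(35/8))/2 = 2441/560.
z₃ = (2441/560 + 19/(2441/560))/2 = 11916881/2733920.

11916881/2733920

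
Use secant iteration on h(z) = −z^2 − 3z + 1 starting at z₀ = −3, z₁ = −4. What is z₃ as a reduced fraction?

−56/17

h(−3) = 1, h(−4) = −3. z₂ = (−4) − (−3)·((−4) − (−3))/((−3) − 1) = −13/4.
h(−4) = −3, h(−13/4) = 3/16. z₃ = (−13/4) − (3/16)·((−13/4) − (−4))/((3/16) − (−3)) = −56/17.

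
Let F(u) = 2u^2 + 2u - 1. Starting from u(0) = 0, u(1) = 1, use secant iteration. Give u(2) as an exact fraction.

1/4

F(0) = -1, F(1) = 3. u(2) = 1 - 3·(1 - 0)/(3 - (-1)) = 1/4.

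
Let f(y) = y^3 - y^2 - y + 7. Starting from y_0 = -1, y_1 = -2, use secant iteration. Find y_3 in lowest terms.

f(-1) = 6, f(-2) = -3. y_2 = (-2) - (-3)·((-2) - (-1))/((-3) - 6) = -5/3.
f(-2) = -3, f(-5/3) = 34/27. y_3 = (-5/3) - (34/27)·((-5/3) - (-2))/((34/27) - (-3)) = -203/115.

-203/115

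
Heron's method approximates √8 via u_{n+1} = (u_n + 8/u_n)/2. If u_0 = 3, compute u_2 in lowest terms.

u_1 = (3 + 8/3)/2 = 17/6.
u_2 = (17/6 + 8/(17/6))/2 = 577/204.

577/204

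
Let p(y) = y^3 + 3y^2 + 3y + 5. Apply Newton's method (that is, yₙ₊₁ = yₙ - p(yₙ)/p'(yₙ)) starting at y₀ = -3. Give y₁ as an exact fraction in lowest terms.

p'(y) = 3y^2 + 6y + 3.
p(-3) = -4, p'(-3) = 12, so y₁ = (-3) - (-4)/12 = -8/3.

-8/3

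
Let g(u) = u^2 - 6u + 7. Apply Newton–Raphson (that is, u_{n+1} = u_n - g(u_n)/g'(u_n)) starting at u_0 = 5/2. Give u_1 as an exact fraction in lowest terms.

3/4

g'(u) = 2u - 6.
g(5/2) = -7/4, g'(5/2) = -1, so u_1 = (5/2) - (-7/4)/(-1) = 3/4.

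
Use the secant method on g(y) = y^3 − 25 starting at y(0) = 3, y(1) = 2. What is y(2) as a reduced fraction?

g(3) = 2, g(2) = −17. y(2) = 2 − (−17)·(2 − 3)/((−17) − 2) = 55/19.

55/19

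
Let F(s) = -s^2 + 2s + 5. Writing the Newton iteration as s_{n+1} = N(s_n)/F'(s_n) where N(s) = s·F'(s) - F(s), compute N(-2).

F'(s) = -2s + 2.
N(s) = s·F'(s) - F(s) = s·(-2s + 2) - (-s^2 + 2s + 5) = -s^2 - 5.
N(-2) = -9.

-9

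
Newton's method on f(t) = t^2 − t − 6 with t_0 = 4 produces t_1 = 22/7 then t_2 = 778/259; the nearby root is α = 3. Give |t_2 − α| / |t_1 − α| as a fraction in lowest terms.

t_1 − α = 22/7 − 3 = 1/7, so |t_1 − α| = 1/7.
t_2 − α = 778/259 − 3 = 1/259, so |t_2 − α| = 1/259.
Ratio = (1/259) / (1/7) = 1/37.

1/37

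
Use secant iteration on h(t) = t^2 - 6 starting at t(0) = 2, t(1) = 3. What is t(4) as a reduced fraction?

h(2) = -2, h(3) = 3. t(2) = 3 - 3·(3 - 2)/(3 - (-2)) = 12/5.
h(3) = 3, h(12/5) = -6/25. t(3) = (12/5) - (-6/25)·((12/5) - 3)/((-6/25) - 3) = 22/9.
h(12/5) = -6/25, h(22/9) = -2/81. t(4) = (22/9) - (-2/81)·((22/9) - (12/5))/((-2/81) - (-6/25)) = 267/109.

267/109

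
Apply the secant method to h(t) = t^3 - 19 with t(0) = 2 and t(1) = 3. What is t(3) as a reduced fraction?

h(2) = -11, h(3) = 8. t(2) = 3 - 8·(3 - 2)/(8 - (-11)) = 49/19.
h(3) = 8, h(49/19) = -12672/6859. t(3) = (49/19) - (-12672/6859)·((49/19) - 3)/((-12672/6859) - 8) = 22441/8443.

22441/8443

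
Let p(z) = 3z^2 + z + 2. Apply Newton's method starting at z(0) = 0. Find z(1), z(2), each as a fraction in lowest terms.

p'(z) = 6z + 1.
p(0) = 2, p'(0) = 1, so z(1) = 0 - 2/1 = -2.
p(-2) = 12, p'(-2) = -11, so z(2) = (-2) - 12/(-11) = -10/11.

z(1) = -2, z(2) = -10/11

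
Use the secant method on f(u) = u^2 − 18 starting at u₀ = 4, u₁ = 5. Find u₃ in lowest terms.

352/83

f(4) = −2, f(5) = 7. u₂ = 5 − 7·(5 − 4)/(7 − (−2)) = 38/9.
f(5) = 7, f(38/9) = −14/81. u₃ = (38/9) − (−14/81)·((38/9) − 5)/((−14/81) − 7) = 352/83.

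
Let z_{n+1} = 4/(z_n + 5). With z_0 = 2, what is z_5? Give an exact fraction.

z_1 = 4/(2 + 5) = 4/7.
z_2 = 4/(4/7 + 5) = 28/39.
z_3 = 4/(28/39 + 5) = 156/223.
z_4 = 4/(156/223 + 5) = 892/1271.
z_5 = 4/(892/1271 + 5) = 5084/7247.

5084/7247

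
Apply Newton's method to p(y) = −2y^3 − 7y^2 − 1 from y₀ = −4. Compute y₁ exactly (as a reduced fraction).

p'(y) = −6y^2 − 14y.
p(−4) = 15, p'(−4) = −40, so y₁ = (−4) − 15/(−40) = −29/8.

−29/8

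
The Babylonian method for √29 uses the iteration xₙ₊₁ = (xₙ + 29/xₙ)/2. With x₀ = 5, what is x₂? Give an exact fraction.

727/135

x₁ = (5 + 29/5)/2 = 27/5.
x₂ = (27/5 + 29/(27/5))/2 = 727/135.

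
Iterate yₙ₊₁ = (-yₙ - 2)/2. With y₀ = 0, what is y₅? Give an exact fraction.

y₁ = (-0 - 2)/2 = -1.
y₂ = (-(-1) - 2)/2 = -1/2.
y₃ = (-(-1/2) - 2)/2 = -3/4.
y₄ = (-(-3/4) - 2)/2 = -5/8.
y₅ = (-(-5/8) - 2)/2 = -11/16.

-11/16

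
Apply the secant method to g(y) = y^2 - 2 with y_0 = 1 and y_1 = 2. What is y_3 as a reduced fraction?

g(1) = -1, g(2) = 2. y_2 = 2 - 2·(2 - 1)/(2 - (-1)) = 4/3.
g(2) = 2, g(4/3) = -2/9. y_3 = (4/3) - (-2/9)·((4/3) - 2)/((-2/9) - 2) = 7/5.

7/5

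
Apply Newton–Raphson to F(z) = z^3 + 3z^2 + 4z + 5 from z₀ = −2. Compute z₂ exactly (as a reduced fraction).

−31/14

F'(z) = 3z^2 + 6z + 4.
F(−2) = 1, F'(−2) = 4, so z₁ = (−2) − 1/4 = −9/4.
F(−9/4) = −13/64, F'(−9/4) = 91/16, so z₂ = (−9/4) − (−13/64)/(91/16) = −31/14.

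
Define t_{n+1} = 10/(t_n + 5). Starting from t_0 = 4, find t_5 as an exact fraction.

t_1 = 10/(4 + 5) = 10/9.
t_2 = 10/(10/9 + 5) = 18/11.
t_3 = 10/(18/11 + 5) = 110/73.
t_4 = 10/(110/73 + 5) = 146/95.
t_5 = 10/(146/95 + 5) = 950/621.

950/621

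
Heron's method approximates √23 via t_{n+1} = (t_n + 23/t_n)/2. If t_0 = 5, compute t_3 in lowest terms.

t_1 = (5 + 23/5)/2 = 24/5.
t_2 = (24/5 + 23/(24/5))/2 = 1151/240.
t_3 = (1151/240 + 23/(1151/240))/2 = 2649601/552480.

2649601/552480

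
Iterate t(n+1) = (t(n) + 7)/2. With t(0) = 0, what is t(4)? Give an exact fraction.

t(1) = (0 + 7)/2 = 7/2.
t(2) = ((7/2) + 7)/2 = 21/4.
t(3) = ((21/4) + 7)/2 = 49/8.
t(4) = ((49/8) + 7)/2 = 105/16.

105/16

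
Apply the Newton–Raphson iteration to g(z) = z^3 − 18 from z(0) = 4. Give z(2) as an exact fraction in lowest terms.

g'(z) = 3z^2.
g(4) = 46, g'(4) = 48, so z(1) = 4 − 46/48 = 73/24.
g(73/24) = 140185/13824, g'(73/24) = 5329/192, so z(2) = (73/24) − (140185/13824)/(5329/192) = 513433/191844.

513433/191844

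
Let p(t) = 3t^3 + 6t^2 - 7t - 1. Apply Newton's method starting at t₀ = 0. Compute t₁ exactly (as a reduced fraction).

p'(t) = 9t^2 + 12t - 7.
p(0) = -1, p'(0) = -7, so t₁ = 0 - (-1)/(-7) = -1/7.

-1/7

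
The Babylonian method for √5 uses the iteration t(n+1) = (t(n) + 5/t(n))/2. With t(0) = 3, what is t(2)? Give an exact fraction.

t(1) = (3 + 5/3)/2 = 7/3.
t(2) = (7/3 + 5/(7/3))/2 = 47/21.

47/21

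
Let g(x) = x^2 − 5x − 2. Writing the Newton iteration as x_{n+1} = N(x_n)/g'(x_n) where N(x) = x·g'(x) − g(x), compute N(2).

g'(x) = 2x − 5.
N(x) = x·g'(x) − g(x) = x·(2x − 5) − (x^2 − 5x − 2) = x^2 + 2.
N(2) = 6.

6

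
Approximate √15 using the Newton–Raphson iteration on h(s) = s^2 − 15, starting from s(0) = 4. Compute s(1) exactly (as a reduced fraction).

h'(s) = 2s.
h(4) = 1, h'(4) = 8, so s(1) = 4 − 1/8 = 31/8.

31/8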